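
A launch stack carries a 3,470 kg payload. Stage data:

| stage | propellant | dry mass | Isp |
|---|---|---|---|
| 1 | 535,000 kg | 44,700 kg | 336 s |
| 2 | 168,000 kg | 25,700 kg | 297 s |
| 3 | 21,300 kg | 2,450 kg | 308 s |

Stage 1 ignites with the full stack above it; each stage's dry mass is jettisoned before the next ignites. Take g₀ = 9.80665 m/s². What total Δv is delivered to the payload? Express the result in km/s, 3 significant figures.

Δv ≈ 12.4 km/s

Ignition mass of stage 1 = 535,000+44,700 + 168,000+25,700 + 21,300+2,450 + 3,470 = 800,620 kg.
Stage 1: m₀ = 800,620 kg, m_f = 800,620 − 535,000 = 265,620 kg; Δv = 336×9.80665×ln(3.014) = 3295.0×1.1033 ≈ 3635 m/s.
Stage 2: m₀ = 220,920 kg, m_f = 220,920 − 168,000 = 52,920 kg; Δv = 297×9.80665×ln(4.175) = 2912.6×1.4290 ≈ 4162 m/s.
Stage 3: m₀ = 27,220 kg, m_f = 27,220 − 21,300 = 5,920 kg; Δv = 308×9.80665×ln(4.598) = 3020.4×1.5256 ≈ 4608 m/s.
Total Δv = 3635 + 4162 + 4608 = 12405 m/s.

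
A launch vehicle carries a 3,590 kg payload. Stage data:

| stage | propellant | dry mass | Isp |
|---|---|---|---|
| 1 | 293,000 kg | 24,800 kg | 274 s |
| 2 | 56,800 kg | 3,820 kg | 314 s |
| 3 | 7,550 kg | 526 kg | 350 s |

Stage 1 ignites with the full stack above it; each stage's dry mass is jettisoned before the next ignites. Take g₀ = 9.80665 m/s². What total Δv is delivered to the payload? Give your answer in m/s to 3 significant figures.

Δv ≈ 12100 m/s

Ignition mass of stage 1 = 293,000+24,800 + 56,800+3,820 + 7,550+526 + 3,590 = 390,086 kg.
Stage 1: m₀ = 390,086 kg, m_f = 390,086 − 293,000 = 97,086 kg; Δv = 274×9.80665×ln(4.018) = 2687.0×1.3908 ≈ 3737 m/s.
Stage 2: m₀ = 72,286 kg, m_f = 72,286 − 56,800 = 15,486 kg; Δv = 314×9.80665×ln(4.668) = 3079.3×1.5407 ≈ 4744 m/s.
Stage 3: m₀ = 11,666 kg, m_f = 11,666 − 7,550 = 4,116 kg; Δv = 350×9.80665×ln(2.834) = 3432.3×1.0418 ≈ 3576 m/s.
Total Δv = 3737 + 4744 + 3576 = 12057 m/s.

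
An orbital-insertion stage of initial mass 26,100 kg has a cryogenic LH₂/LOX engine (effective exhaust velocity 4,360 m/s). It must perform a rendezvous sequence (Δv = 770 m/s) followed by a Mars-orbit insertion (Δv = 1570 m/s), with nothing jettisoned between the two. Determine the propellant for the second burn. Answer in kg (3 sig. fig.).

propellant for the second burn ≈ 6610 kg

After the first burn: m = 26100 × exp(−770/4360.0) = 26100 × 0.83811 = 21,874.7 kg.
After the second burn: m = 21,874.7 × exp(−1570/4360.0) = 21,874.7 × 0.69761 = 15,260 kg.
Second-burn propellant = 21,874.7 − 15,260 = 6,614.7 kg.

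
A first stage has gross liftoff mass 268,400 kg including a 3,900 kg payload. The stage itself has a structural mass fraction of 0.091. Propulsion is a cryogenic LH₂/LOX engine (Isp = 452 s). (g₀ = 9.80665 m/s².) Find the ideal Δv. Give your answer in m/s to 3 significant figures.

Stage wet mass = m₀ − payload = 268,400 − 3,900 = 264,500 kg.
Stage dry mass = ε × stage wet mass = 0.091 × 264,500 = 24,069.5 kg.
Burnout mass m_f = stage dry + payload = 24,069.5 + 3,900 = 27,969.5 kg.
v_e = Isp · g₀ = 452 × 9.80665 = 4432.6 m/s.
Δv = v_e · ln(268,400/27,969.5) = 4432.6 × ln(9.596) = 4432.6 × 2.2614 ≈ 10024 m/s.

Δv ≈ 10000 m/s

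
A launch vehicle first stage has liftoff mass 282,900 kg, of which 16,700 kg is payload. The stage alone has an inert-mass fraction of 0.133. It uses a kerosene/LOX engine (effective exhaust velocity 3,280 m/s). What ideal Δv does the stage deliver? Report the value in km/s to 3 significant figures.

Stage wet mass = m₀ − payload = 282,900 − 16,700 = 266,200 kg.
Stage dry mass = ε × stage wet mass = 0.133 × 266,200 = 35,404.6 kg.
Burnout mass m_f = stage dry + payload = 35,404.6 + 16,700 = 52,104.6 kg.
Δv = v_e · ln(282,900/52,104.6) = 3280.0 × ln(5.429) = 3280.0 × 1.6918 ≈ 5549 m/s.

Δv ≈ 5.55 km/s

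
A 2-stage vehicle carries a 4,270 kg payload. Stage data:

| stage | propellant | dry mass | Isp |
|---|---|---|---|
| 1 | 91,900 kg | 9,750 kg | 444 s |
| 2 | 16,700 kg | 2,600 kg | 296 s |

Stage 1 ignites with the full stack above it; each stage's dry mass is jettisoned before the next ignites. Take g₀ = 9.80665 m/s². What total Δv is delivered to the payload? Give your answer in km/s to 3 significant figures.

Ignition mass of stage 1 = 91,900+9,750 + 16,700+2,600 + 4,270 = 125,220 kg.
Stage 1: m₀ = 125,220 kg, m_f = 125,220 − 91,900 = 33,320 kg; Δv = 444×9.80665×ln(3.758) = 4354.2×1.3239 ≈ 5765 m/s.
Stage 2: m₀ = 23,570 kg, m_f = 23,570 − 16,700 = 6,870 kg; Δv = 296×9.80665×ln(3.431) = 2902.8×1.2328 ≈ 3579 m/s.
Total Δv = 5765 + 3579 = 9344 m/s.

Δv ≈ 9.34 km/s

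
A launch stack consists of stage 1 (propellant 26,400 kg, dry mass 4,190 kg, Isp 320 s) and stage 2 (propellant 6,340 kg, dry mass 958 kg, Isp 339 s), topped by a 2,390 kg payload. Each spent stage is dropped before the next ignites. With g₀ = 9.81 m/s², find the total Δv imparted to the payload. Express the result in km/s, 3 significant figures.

Δv ≈ 6.88 km/s

Ignition mass of stage 1 = 26,400+4,190 + 6,340+958 + 2,390 = 40,278 kg.
Stage 1: m₀ = 40,278 kg, m_f = 40,278 − 26,400 = 13,878 kg; Δv = 320×9.81×ln(2.902) = 3139.2×1.0655 ≈ 3345 m/s.
Stage 2: m₀ = 9,688 kg, m_f = 9,688 − 6,340 = 3,348 kg; Δv = 339×9.81×ln(2.894) = 3325.6×1.0625 ≈ 3534 m/s.
Total Δv = 3345 + 3534 = 6879 m/s.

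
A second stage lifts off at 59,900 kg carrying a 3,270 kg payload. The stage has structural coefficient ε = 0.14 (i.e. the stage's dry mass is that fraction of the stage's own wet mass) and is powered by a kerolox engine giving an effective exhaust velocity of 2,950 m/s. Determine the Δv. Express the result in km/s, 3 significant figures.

Stage wet mass = m₀ − payload = 59,900 − 3,270 = 56,630 kg.
Stage dry mass = ε × stage wet mass = 0.14 × 56,630 = 7,928.2 kg.
Burnout mass m_f = stage dry + payload = 7,928.2 + 3,270 = 11,198.2 kg.
Δv = v_e · ln(59,900/11,198.2) = 2950.0 × ln(5.349) = 2950.0 × 1.6769 ≈ 4947 m/s.

Δv ≈ 4.95 km/s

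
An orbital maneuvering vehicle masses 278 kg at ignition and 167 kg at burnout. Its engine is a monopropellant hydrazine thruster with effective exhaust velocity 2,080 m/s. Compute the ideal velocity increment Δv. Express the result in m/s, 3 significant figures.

From the ideal rocket equation, Δv = v_e · ln(m₀/m_f) = 2080.0 × ln(1.665) = 2080.0 × 0.5096 ≈ 1060.0 m/s.

Δv ≈ 1060 m/s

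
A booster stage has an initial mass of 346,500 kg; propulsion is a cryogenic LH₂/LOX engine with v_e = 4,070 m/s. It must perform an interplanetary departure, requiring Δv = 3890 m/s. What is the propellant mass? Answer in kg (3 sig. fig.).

propellant mass ≈ 213000 kg

Using Δv = v_e ln(m₀/m_f): m₀/m_f = exp(Δv / v_e) = exp(3890 / 4070.0) = exp(0.9558) = 2.6007.
m_f = 346,500 / 2.6007 = 133,233 kg, so propellant = m₀ − m_f = 346,500 − 133,233 = 213,267 kg.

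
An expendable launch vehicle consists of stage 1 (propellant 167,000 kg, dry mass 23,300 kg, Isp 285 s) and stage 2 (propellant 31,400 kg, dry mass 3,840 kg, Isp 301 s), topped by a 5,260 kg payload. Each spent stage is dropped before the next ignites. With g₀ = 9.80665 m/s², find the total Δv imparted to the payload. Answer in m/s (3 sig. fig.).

Δv ≈ 8000 m/s

Ignition mass of stage 1 = 167,000+23,300 + 31,400+3,840 + 5,260 = 230,800 kg.
Stage 1: m₀ = 230,800 kg, m_f = 230,800 − 167,000 = 63,800 kg; Δv = 285×9.80665×ln(3.618) = 2794.9×1.2858 ≈ 3594 m/s.
Stage 2: m₀ = 40,500 kg, m_f = 40,500 − 31,400 = 9,100 kg; Δv = 301×9.80665×ln(4.451) = 2951.8×1.4930 ≈ 4407 m/s.
Total Δv = 3594 + 4407 = 8001 m/s.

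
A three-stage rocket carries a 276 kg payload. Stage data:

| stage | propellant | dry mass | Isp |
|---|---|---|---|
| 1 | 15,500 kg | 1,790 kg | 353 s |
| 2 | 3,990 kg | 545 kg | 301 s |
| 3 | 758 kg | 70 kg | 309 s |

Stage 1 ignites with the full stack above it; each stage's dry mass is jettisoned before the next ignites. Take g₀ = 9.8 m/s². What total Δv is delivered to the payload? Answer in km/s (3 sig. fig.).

Ignition mass of stage 1 = 15,500+1,790 + 3,990+545 + 758+70 + 276 = 22,929 kg.
Stage 1: m₀ = 22,929 kg, m_f = 22,929 − 15,500 = 7,429 kg; Δv = 353×9.8×ln(3.086) = 3459.4×1.1270 ≈ 3899 m/s.
Stage 2: m₀ = 5,639 kg, m_f = 5,639 − 3,990 = 1,649 kg; Δv = 301×9.8×ln(3.42) = 2949.8×1.2295 ≈ 3627 m/s.
Stage 3: m₀ = 1,104 kg, m_f = 1,104 − 758 = 346 kg; Δv = 309×9.8×ln(3.191) = 3028.2×1.1603 ≈ 3513 m/s.
Total Δv = 3899 + 3627 + 3513 = 11039 m/s.

Δv ≈ 11.0 km/s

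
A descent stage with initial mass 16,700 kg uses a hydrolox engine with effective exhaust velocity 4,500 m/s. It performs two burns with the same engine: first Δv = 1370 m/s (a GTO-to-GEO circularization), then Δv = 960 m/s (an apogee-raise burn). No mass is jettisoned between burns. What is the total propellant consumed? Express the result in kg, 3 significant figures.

After the first burn: m = 16700 × exp(−1370/4500.0) = 16700 × 0.73753 = 12,316.8 kg.
After the second burn: m = 12,316.8 × exp(−960/4500.0) = 12,316.8 × 0.80789 = 9,950.62 kg.
Total propellant = m₀ − m_final = 16700 − 9,950.62 = 6,749.38 kg.

total propellant consumed ≈ 6750 kg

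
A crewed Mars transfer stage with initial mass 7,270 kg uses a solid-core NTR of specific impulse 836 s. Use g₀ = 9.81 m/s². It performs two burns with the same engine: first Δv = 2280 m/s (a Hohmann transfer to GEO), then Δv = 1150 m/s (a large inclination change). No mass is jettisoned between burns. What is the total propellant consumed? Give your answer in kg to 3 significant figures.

total propellant consumed ≈ 2480 kg

v_e = Isp · g₀ = 836 × 9.81 = 8201.2 m/s.
After the first burn: m = 7270 × exp(−2280/8201.2) = 7270 × 0.75729 = 5,505.5 kg.
After the second burn: m = 5,505.5 × exp(−1150/8201.2) = 5,505.5 × 0.86916 = 4,785.16 kg.
Total propellant = m₀ − m_final = 7270 − 4,785.16 = 2,484.84 kg.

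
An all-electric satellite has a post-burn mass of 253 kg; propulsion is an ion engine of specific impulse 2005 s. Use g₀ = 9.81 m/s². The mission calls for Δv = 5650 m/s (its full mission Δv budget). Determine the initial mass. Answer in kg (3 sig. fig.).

v_e = Isp · g₀ = 2005 × 9.81 = 19669.0 m/s.
Rocket equation: m₀/m_f = exp(Δv / v_e) = exp(5650 / 19669.0) = exp(0.2873) = 1.3328.
m₀ = m_f × 1.3328 = 253 × 1.3328 = 337.198 kg.

initial mass ≈ 337 kg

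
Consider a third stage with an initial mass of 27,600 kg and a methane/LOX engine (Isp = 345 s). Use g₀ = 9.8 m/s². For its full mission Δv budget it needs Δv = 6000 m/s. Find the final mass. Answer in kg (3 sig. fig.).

v_e = Isp · g₀ = 345 × 9.8 = 3381.0 m/s.
m₀/m_f = exp(Δv / v_e) = exp(6000 / 3381.0) = exp(1.7746) = 5.8981.
m_f = m₀ / 5.8981 = 27,600 / 5.8981 = 4,679.47 kg.

final mass ≈ 4680 kg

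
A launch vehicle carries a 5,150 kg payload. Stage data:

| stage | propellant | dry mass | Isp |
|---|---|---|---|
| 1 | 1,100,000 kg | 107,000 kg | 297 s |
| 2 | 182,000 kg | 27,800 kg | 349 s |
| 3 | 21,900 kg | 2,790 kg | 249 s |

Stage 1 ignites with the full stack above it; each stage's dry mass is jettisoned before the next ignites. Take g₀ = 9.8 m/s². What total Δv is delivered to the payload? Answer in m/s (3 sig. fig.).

Ignition mass of stage 1 = 1,100,000+107,000 + 182,000+27,800 + 21,900+2,790 + 5,150 = 1,446,640 kg.
Stage 1: m₀ = 1,446,640 kg, m_f = 1,446,640 − 1,100,000 = 346,640 kg; Δv = 297×9.8×ln(4.173) = 2910.6×1.4287 ≈ 4158 m/s.
Stage 2: m₀ = 239,640 kg, m_f = 239,640 − 182,000 = 57,640 kg; Δv = 349×9.8×ln(4.158) = 3420.2×1.4249 ≈ 4874 m/s.
Stage 3: m₀ = 29,840 kg, m_f = 29,840 − 21,900 = 7,940 kg; Δv = 249×9.8×ln(3.758) = 2440.2×1.3239 ≈ 3231 m/s.
Total Δv = 4158 + 4874 + 3231 = 12263 m/s.

Δv ≈ 12300 m/s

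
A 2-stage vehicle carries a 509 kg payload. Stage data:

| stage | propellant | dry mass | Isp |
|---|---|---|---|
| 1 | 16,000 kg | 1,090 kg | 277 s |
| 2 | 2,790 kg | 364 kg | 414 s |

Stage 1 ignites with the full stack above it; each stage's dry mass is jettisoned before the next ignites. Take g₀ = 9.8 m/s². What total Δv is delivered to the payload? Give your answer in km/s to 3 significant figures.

Δv ≈ 9.82 km/s

Ignition mass of stage 1 = 16,000+1,090 + 2,790+364 + 509 = 20,753 kg.
Stage 1: m₀ = 20,753 kg, m_f = 20,753 − 16,000 = 4,753 kg; Δv = 277×9.8×ln(4.366) = 2714.6×1.4739 ≈ 4001 m/s.
Stage 2: m₀ = 3,663 kg, m_f = 3,663 − 2,790 = 873 kg; Δv = 414×9.8×ln(4.196) = 4057.2×1.4341 ≈ 5818 m/s.
Total Δv = 4001 + 5818 = 9819 m/s.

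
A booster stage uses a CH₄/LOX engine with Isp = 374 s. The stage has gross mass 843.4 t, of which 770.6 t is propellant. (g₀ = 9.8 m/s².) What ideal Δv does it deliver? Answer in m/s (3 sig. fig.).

v_e = Isp · g₀ = 374 × 9.8 = 3665.2 m/s.
m_f = m₀ − m_prop = 843.4 − 770.6 = 72.8 t.
Δv = v_e · ln(m₀/m_f) = 3665.2 × ln(11.59) = 3665.2 × 2.4497 ≈ 8978.7 m/s.

Δv ≈ 8980 m/s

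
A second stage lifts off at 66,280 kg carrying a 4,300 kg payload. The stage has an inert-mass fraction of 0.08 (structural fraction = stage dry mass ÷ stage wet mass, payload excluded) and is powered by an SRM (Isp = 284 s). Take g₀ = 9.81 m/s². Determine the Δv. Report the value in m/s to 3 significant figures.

Stage wet mass = m₀ − payload = 66,280 − 4,300 = 61,980 kg.
Stage dry mass = ε × stage wet mass = 0.08 × 61,980 = 4,958.4 kg.
Burnout mass m_f = stage dry + payload = 4,958.4 + 4,300 = 9,258.4 kg.
v_e = Isp · g₀ = 284 × 9.81 = 2786.0 m/s.
Rocket equation: Δv = v_e · ln(66,280/9,258.4) = 2786.0 × ln(7.159) = 2786.0 × 1.9684 ≈ 5484 m/s.

Δv ≈ 5480 m/s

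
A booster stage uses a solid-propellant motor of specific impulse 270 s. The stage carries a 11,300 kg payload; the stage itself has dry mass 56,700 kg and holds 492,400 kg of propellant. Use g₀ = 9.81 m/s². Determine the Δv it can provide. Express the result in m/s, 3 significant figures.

Δv ≈ 5590 m/s

v_e = Isp · g₀ = 270 × 9.81 = 2648.7 m/s.
m₀ = payload + dry + propellant = 11,300 + 56,700 + 492,400 = 560,400 kg.
m_f = payload + dry = 11,300 + 56,700 = 68,000 kg.
From the ideal rocket equation, Δv = v_e · ln(m₀/m_f) = 2648.7 × ln(8.241) = 2648.7 × 2.1091 ≈ 5586.5 m/s.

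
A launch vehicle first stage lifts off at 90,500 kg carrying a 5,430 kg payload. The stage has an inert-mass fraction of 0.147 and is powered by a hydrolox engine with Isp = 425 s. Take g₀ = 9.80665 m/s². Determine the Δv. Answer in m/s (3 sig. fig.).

Stage wet mass = m₀ − payload = 90,500 − 5,430 = 85,070 kg.
Stage dry mass = ε × stage wet mass = 0.147 × 85,070 = 12,505.3 kg.
Burnout mass m_f = stage dry + payload = 12,505.3 + 5,430 = 17,935.3 kg.
v_e = Isp · g₀ = 425 × 9.80665 = 4167.8 m/s.
From the ideal rocket equation, Δv = v_e · ln(90,500/17,935.3) = 4167.8 × ln(5.046) = 4167.8 × 1.6186 ≈ 6746 m/s.

Δv ≈ 6750 m/s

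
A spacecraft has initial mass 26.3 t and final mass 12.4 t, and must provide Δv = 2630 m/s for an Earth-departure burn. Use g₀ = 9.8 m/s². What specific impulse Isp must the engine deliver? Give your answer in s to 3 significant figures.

ln(m₀/m_f) = ln(26300/12400) = ln(2.121) = 0.7519.
v_e = Δv / ln(m₀/m_f) = 2630 / 0.7519 = 3497.9 m/s.
Isp = v_e / g₀ = 3497.9 / 9.8 = 356.9 s.

Isp ≈ 357 s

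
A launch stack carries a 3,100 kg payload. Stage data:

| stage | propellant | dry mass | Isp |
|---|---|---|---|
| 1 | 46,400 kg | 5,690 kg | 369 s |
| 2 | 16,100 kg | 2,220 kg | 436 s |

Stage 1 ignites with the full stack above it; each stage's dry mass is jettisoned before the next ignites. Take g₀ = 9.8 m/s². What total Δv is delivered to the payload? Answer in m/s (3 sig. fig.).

Ignition mass of stage 1 = 46,400+5,690 + 16,100+2,220 + 3,100 = 73,510 kg.
Stage 1: m₀ = 73,510 kg, m_f = 73,510 − 46,400 = 27,110 kg; Δv = 369×9.8×ln(2.712) = 3616.2×0.9975 ≈ 3607 m/s.
Stage 2: m₀ = 21,420 kg, m_f = 21,420 − 16,100 = 5,320 kg; Δv = 436×9.8×ln(4.026) = 4272.8×1.3929 ≈ 5951 m/s.
Total Δv = 3607 + 5951 = 9558 m/s.

Δv ≈ 9560 m/s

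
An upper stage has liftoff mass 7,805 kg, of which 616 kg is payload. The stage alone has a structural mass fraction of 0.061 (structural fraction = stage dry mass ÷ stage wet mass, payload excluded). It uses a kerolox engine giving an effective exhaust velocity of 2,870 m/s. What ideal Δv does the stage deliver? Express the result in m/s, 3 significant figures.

Stage wet mass = m₀ − payload = 7,805 − 616 = 7,189 kg.
Stage dry mass = ε × stage wet mass = 0.061 × 7,189 = 438.529 kg.
Burnout mass m_f = stage dry + payload = 438.529 + 616 = 1,054.529 kg.
By the Tsiolkovsky rocket equation, Δv = v_e · ln(7,805/1,054.529) = 2870.0 × ln(7.401) = 2870.0 × 2.0017 ≈ 5745 m/s.

Δv ≈ 5740 m/s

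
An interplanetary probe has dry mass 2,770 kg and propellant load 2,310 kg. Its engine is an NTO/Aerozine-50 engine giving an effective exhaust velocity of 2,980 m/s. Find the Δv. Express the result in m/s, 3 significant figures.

Δv ≈ 1810 m/s

m₀ = m_dry + m_prop = 2,770 + 2,310 = 5,080 kg.
Using Δv = v_e ln(m₀/m_f): Δv = v_e · ln(m₀/m_f) = 2980.0 × ln(1.834) = 2980.0 × 0.6065 ≈ 1807.3 m/s.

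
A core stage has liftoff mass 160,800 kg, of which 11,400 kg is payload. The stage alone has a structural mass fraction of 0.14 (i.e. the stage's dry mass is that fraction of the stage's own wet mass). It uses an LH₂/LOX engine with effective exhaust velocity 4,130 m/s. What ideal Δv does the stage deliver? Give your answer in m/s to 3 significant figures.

Δv ≈ 6630 m/s

Stage wet mass = m₀ − payload = 160,800 − 11,400 = 149,400 kg.
Stage dry mass = ε × stage wet mass = 0.14 × 149,400 = 20,916 kg.
Burnout mass m_f = stage dry + payload = 20,916 + 11,400 = 32,316 kg.
Rocket equation: Δv = v_e · ln(160,800/32,316) = 4130.0 × ln(4.976) = 4130.0 × 1.6046 ≈ 6627 m/s.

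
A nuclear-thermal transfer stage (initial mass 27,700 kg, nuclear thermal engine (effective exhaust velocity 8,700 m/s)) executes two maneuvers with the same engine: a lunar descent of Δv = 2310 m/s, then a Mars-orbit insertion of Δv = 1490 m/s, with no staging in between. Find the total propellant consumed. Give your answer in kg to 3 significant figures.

total propellant consumed ≈ 9800 kg

After the first burn: m = 27700 × exp(−2310/8700.0) = 27700 × 0.76681 = 21,240.6 kg.
After the second burn: m = 21,240.6 × exp(−1490/8700.0) = 21,240.6 × 0.84260 = 17,897.3 kg.
Total propellant = m₀ − m_final = 27700 − 17,897.3 = 9,802.7 kg.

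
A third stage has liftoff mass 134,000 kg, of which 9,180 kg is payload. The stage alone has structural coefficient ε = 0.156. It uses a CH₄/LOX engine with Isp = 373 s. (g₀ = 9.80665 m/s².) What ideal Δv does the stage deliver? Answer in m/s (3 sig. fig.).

Stage wet mass = m₀ − payload = 134,000 − 9,180 = 124,820 kg.
Stage dry mass = ε × stage wet mass = 0.156 × 124,820 = 19,471.9 kg.
Burnout mass m_f = stage dry + payload = 19,471.9 + 9,180 = 28,651.9 kg.
v_e = Isp · g₀ = 373 × 9.80665 = 3657.9 m/s.
Rocket equation: Δv = v_e · ln(134,000/28,651.9) = 3657.9 × ln(4.677) = 3657.9 × 1.5426 ≈ 5643 m/s.

Δv ≈ 5640 m/s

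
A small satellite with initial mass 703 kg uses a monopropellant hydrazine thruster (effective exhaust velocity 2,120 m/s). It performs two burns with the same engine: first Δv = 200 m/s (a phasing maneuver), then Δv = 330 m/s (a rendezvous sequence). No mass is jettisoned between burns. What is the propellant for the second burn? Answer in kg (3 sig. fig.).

After the first burn: m = 703 × exp(−200/2120.0) = 703 × 0.90997 = 639.709 kg.
After the second burn: m = 639.709 × exp(−330/2120.0) = 639.709 × 0.85585 = 547.495 kg.
Second-burn propellant = 639.709 − 547.495 = 92.214 kg.

propellant for the second burn ≈ 92.2 kg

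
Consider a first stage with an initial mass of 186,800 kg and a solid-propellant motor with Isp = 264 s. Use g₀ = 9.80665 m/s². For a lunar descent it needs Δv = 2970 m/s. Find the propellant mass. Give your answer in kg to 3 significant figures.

v_e = Isp · g₀ = 264 × 9.80665 = 2589.0 m/s.
Rocket equation: m₀/m_f = exp(Δv / v_e) = exp(2970 / 2589.0) = exp(1.1472) = 3.1493.
m_f = 186,800 / 3.1493 = 59,314.8 kg, so propellant = m₀ − m_f = 186,800 − 59,314.8 = 127,485.2 kg.

propellant mass ≈ 127000 kg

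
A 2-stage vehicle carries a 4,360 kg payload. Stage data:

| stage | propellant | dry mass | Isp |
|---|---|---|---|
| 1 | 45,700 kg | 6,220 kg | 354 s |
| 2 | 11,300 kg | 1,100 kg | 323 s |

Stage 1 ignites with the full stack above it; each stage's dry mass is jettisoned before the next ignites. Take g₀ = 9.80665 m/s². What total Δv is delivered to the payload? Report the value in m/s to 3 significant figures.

Δv ≈ 7350 m/s

Ignition mass of stage 1 = 45,700+6,220 + 11,300+1,100 + 4,360 = 68,680 kg.
Stage 1: m₀ = 68,680 kg, m_f = 68,680 − 45,700 = 22,980 kg; Δv = 354×9.80665×ln(2.989) = 3471.6×1.0948 ≈ 3801 m/s.
Stage 2: m₀ = 16,760 kg, m_f = 16,760 − 11,300 = 5,460 kg; Δv = 323×9.80665×ln(3.07) = 3167.5×1.1215 ≈ 3553 m/s.
Total Δv = 3801 + 3553 = 7354 m/s.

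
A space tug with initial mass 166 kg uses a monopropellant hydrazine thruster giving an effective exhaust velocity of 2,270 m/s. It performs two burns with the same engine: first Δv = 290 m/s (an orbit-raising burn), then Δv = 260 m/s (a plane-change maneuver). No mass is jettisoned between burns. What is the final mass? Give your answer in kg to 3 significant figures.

After the first burn: m = 166 × exp(−290/2270.0) = 166 × 0.88007 = 146.092 kg.
After the second burn: m = 146.092 × exp(−260/2270.0) = 146.092 × 0.89178 = 130.282 kg.

final mass ≈ 130 kg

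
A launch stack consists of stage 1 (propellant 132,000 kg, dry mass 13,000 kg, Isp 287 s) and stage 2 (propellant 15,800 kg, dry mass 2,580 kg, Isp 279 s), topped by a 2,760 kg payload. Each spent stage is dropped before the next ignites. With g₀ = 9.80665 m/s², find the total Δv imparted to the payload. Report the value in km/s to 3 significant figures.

Δv ≈ 8.22 km/s

Ignition mass of stage 1 = 132,000+13,000 + 15,800+2,580 + 2,760 = 166,140 kg.
Stage 1: m₀ = 166,140 kg, m_f = 166,140 − 132,000 = 34,140 kg; Δv = 287×9.80665×ln(4.866) = 2814.5×1.5824 ≈ 4454 m/s.
Stage 2: m₀ = 21,140 kg, m_f = 21,140 − 15,800 = 5,340 kg; Δv = 279×9.80665×ln(3.959) = 2736.1×1.3759 ≈ 3765 m/s.
Total Δv = 4454 + 3765 = 8219 m/s.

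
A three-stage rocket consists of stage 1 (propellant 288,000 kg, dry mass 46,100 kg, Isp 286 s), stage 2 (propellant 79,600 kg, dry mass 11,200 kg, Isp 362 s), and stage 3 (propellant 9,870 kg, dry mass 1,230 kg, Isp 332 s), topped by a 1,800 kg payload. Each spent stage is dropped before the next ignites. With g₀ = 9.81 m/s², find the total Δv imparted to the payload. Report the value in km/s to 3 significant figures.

Δv ≈ 12.9 km/s

Ignition mass of stage 1 = 288,000+46,100 + 79,600+11,200 + 9,870+1,230 + 1,800 = 437,800 kg.
Stage 1: m₀ = 437,800 kg, m_f = 437,800 − 288,000 = 149,800 kg; Δv = 286×9.81×ln(2.923) = 2805.7×1.0725 ≈ 3009 m/s.
Stage 2: m₀ = 103,700 kg, m_f = 103,700 − 79,600 = 24,100 kg; Δv = 362×9.81×ln(4.303) = 3551.2×1.4593 ≈ 5182 m/s.
Stage 3: m₀ = 12,900 kg, m_f = 12,900 − 9,870 = 3,030 kg; Δv = 332×9.81×ln(4.257) = 3256.9×1.4487 ≈ 4718 m/s.
Total Δv = 3009 + 5182 + 4718 = 12909 m/s.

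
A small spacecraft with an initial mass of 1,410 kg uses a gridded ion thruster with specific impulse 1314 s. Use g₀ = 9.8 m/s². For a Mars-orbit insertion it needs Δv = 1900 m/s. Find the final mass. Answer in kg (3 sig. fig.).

final mass ≈ 1220 kg

v_e = Isp · g₀ = 1314 × 9.8 = 12877.2 m/s.
m₀/m_f = exp(Δv / v_e) = exp(1900 / 12877.2) = exp(0.1475) = 1.1590.
m_f = m₀ / 1.1590 = 1,410 / 1.1590 = 1,216.57 kg.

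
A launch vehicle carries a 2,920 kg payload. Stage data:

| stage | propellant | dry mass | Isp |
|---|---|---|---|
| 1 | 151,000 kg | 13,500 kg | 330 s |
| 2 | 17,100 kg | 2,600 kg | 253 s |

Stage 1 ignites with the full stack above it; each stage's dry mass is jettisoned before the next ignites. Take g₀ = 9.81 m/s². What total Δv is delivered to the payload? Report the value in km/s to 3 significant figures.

Ignition mass of stage 1 = 151,000+13,500 + 17,100+2,600 + 2,920 = 187,120 kg.
Stage 1: m₀ = 187,120 kg, m_f = 187,120 − 151,000 = 36,120 kg; Δv = 330×9.81×ln(5.181) = 3237.3×1.6449 ≈ 5325 m/s.
Stage 2: m₀ = 22,620 kg, m_f = 22,620 − 17,100 = 5,520 kg; Δv = 253×9.81×ln(4.098) = 2481.9×1.4105 ≈ 3501 m/s.
Total Δv = 5325 + 3501 = 8826 m/s.

Δv ≈ 8.83 km/s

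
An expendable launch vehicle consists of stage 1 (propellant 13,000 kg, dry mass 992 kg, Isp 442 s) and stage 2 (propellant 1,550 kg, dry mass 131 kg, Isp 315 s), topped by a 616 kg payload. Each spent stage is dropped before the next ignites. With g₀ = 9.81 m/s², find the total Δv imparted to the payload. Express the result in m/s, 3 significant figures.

Ignition mass of stage 1 = 13,000+992 + 1,550+131 + 616 = 16,289 kg.
Stage 1: m₀ = 16,289 kg, m_f = 16,289 − 13,000 = 3,289 kg; Δv = 442×9.81×ln(4.953) = 4336.0×1.5999 ≈ 6937 m/s.
Stage 2: m₀ = 2,297 kg, m_f = 2,297 − 1,550 = 747 kg; Δv = 315×9.81×ln(3.075) = 3090.2×1.1233 ≈ 3471 m/s.
Total Δv = 6937 + 3471 = 10408 m/s.

Δv ≈ 10400 m/s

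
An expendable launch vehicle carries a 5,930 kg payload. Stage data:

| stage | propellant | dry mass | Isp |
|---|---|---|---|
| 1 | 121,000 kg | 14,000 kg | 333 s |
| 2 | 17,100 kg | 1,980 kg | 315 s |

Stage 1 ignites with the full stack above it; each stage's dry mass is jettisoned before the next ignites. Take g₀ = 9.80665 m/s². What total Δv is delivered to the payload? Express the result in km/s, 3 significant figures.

Ignition mass of stage 1 = 121,000+14,000 + 17,100+1,980 + 5,930 = 160,010 kg.
Stage 1: m₀ = 160,010 kg, m_f = 160,010 − 121,000 = 39,010 kg; Δv = 333×9.80665×ln(4.102) = 3265.6×1.4114 ≈ 4609 m/s.
Stage 2: m₀ = 25,010 kg, m_f = 25,010 − 17,100 = 7,910 kg; Δv = 315×9.80665×ln(3.162) = 3089.1×1.1511 ≈ 3556 m/s.
Total Δv = 4609 + 3556 = 8165 m/s.

Δv ≈ 8.17 km/s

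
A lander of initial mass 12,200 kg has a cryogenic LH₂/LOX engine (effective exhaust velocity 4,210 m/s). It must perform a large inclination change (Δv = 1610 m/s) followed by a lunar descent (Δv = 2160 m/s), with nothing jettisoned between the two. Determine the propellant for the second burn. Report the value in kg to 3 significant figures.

propellant for the second burn ≈ 3340 kg

After the first burn: m = 12200 × exp(−1610/4210.0) = 12200 × 0.68221 = 8,322.96 kg.
After the second burn: m = 8,322.96 × exp(−2160/4210.0) = 8,322.96 × 0.59866 = 4,982.62 kg.
Second-burn propellant = 8,322.96 − 4,982.62 = 3,340.34 kg.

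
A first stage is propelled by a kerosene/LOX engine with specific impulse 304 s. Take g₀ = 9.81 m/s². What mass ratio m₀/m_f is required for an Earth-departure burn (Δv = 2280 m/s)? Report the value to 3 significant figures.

v_e = Isp · g₀ = 304 × 9.81 = 2982.2 m/s.
By the Tsiolkovsky rocket equation, m₀/m_f = exp(Δv / v_e) = exp(2280 / 2982.2) = exp(0.7645) = 2.1480.

mass ratio ≈ 2.15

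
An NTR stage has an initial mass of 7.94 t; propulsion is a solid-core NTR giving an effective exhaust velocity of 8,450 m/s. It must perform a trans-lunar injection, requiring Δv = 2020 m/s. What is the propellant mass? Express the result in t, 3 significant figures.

propellant mass ≈ 1.69 t

From the ideal rocket equation, m₀/m_f = exp(Δv / v_e) = exp(2020 / 8450.0) = exp(0.2391) = 1.2700.
m_f = 7.94 / 1.2700 = 6.25197 t, so propellant = m₀ − m_f = 7.94 − 6.25197 = 1.68803 t.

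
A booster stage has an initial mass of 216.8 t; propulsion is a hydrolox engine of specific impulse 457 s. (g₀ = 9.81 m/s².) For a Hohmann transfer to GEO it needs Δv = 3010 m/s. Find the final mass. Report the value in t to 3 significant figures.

final mass ≈ 111 t

v_e = Isp · g₀ = 457 × 9.81 = 4483.2 m/s.
m₀/m_f = exp(Δv / v_e) = exp(3010 / 4483.2) = exp(0.6714) = 1.9570.
m_f = m₀ / 1.9570 = 216.8 / 1.9570 = 110.782 t.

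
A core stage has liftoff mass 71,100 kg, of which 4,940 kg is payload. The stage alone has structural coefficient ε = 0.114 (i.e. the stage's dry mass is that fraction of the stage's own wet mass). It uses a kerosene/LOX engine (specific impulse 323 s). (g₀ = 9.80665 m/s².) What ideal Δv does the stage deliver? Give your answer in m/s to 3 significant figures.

Stage wet mass = m₀ − payload = 71,100 − 4,940 = 66,160 kg.
Stage dry mass = ε × stage wet mass = 0.114 × 66,160 = 7,542.24 kg.
Burnout mass m_f = stage dry + payload = 7,542.24 + 4,940 = 12,482.24 kg.
v_e = Isp · g₀ = 323 × 9.80665 = 3167.5 m/s.
Δv = v_e · ln(71,100/12,482.24) = 3167.5 × ln(5.696) = 3167.5 × 1.7398 ≈ 5511 m/s.

Δv ≈ 5510 m/s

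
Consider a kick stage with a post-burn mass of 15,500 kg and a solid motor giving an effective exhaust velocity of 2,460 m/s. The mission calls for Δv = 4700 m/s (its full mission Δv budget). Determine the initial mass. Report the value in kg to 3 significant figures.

initial mass ≈ 105000 kg

m₀/m_f = exp(Δv / v_e) = exp(4700 / 2460.0) = exp(1.9106) = 6.7569.
m₀ = m_f × 6.7569 = 15,500 × 6.7569 = 104,732 kg.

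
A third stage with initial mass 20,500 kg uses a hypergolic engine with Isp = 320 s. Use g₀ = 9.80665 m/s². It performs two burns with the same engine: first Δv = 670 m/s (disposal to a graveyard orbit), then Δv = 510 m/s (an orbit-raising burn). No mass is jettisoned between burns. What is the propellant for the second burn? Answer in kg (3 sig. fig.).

propellant for the second burn ≈ 2480 kg

v_e = Isp · g₀ = 320 × 9.80665 = 3138.1 m/s.
After the first burn: m = 20500 × exp(−670/3138.1) = 20500 × 0.80775 = 16,558.9 kg.
After the second burn: m = 16,558.9 × exp(−510/3138.1) = 16,558.9 × 0.85000 = 14,075.1 kg.
Second-burn propellant = 16,558.9 − 14,075.1 = 2,483.8 kg.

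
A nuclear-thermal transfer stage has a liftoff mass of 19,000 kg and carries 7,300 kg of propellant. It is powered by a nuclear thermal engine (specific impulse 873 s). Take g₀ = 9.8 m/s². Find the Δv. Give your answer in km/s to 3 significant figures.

v_e = Isp · g₀ = 873 × 9.8 = 8555.4 m/s.
m_f = m₀ − m_prop = 19,000 − 7,300 = 11,700 kg.
By the Tsiolkovsky rocket equation, Δv = v_e · ln(m₀/m_f) = 8555.4 × ln(1.624) = 8555.4 × 0.4849 ≈ 4148.1 m/s.

Δv ≈ 4.15 km/s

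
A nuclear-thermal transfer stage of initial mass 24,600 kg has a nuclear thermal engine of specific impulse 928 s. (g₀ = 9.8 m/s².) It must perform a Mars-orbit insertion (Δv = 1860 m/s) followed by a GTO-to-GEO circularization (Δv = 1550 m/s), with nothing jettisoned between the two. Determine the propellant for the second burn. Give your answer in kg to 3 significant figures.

v_e = Isp · g₀ = 928 × 9.8 = 9094.4 m/s.
After the first burn: m = 24600 × exp(−1860/9094.4) = 24600 × 0.81504 = 20,050 kg.
After the second burn: m = 20,050 × exp(−1550/9094.4) = 20,050 × 0.84330 = 16,908.2 kg.
Second-burn propellant = 20,050 − 16,908.2 = 3,141.8 kg.

propellant for the second burn ≈ 3140 kg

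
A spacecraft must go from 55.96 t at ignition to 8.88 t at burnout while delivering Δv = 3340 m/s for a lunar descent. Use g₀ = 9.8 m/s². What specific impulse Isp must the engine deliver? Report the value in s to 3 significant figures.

Isp ≈ 185 s

ln(m₀/m_f) = ln(55960/8880) = ln(6.302) = 1.8408.
From the ideal rocket equation, v_e = Δv / ln(m₀/m_f) = 3340 / 1.8408 = 1814.4 m/s.
Isp = v_e / g₀ = 1814.4 / 9.8 = 185.1 s.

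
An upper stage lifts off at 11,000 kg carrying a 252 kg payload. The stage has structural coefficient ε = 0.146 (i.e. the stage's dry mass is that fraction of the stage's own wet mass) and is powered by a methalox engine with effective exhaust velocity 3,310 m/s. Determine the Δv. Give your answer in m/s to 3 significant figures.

Δv ≈ 5950 m/s

Stage wet mass = m₀ − payload = 11,000 − 252 = 10,748 kg.
Stage dry mass = ε × stage wet mass = 0.146 × 10,748 = 1,569.21 kg.
Burnout mass m_f = stage dry + payload = 1,569.21 + 252 = 1,821.21 kg.
By the Tsiolkovsky rocket equation, Δv = v_e · ln(11,000/1,821.21) = 3310.0 × ln(6.04) = 3310.0 × 1.7984 ≈ 5953 m/s.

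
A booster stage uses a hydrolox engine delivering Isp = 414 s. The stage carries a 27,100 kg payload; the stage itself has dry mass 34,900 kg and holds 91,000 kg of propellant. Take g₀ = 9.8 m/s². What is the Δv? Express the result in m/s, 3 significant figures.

Δv ≈ 3660 m/s

v_e = Isp · g₀ = 414 × 9.8 = 4057.2 m/s.
m₀ = payload + dry + propellant = 27,100 + 34,900 + 91,000 = 153,000 kg.
m_f = payload + dry = 27,100 + 34,900 = 62,000 kg.
Rocket equation: Δv = v_e · ln(m₀/m_f) = 4057.2 × ln(2.468) = 4057.2 × 0.9033 ≈ 3664.9 m/s.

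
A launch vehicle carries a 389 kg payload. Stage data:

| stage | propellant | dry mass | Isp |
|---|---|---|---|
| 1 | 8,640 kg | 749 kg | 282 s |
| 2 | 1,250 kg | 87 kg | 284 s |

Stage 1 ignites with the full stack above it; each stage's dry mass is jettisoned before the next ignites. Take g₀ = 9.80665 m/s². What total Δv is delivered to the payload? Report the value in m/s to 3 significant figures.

Δv ≈ 7740 m/s

Ignition mass of stage 1 = 8,640+749 + 1,250+87 + 389 = 11,115 kg.
Stage 1: m₀ = 11,115 kg, m_f = 11,115 − 8,640 = 2,475 kg; Δv = 282×9.80665×ln(4.491) = 2765.5×1.5021 ≈ 4154 m/s.
Stage 2: m₀ = 1,726 kg, m_f = 1,726 − 1,250 = 476 kg; Δv = 284×9.80665×ln(3.626) = 2785.1×1.2881 ≈ 3588 m/s.
Total Δv = 4154 + 3588 = 7742 m/s.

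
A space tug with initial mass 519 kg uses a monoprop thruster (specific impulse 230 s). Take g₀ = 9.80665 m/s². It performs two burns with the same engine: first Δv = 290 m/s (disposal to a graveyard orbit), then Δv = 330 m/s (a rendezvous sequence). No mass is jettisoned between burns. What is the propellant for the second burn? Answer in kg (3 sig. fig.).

v_e = Isp · g₀ = 230 × 9.80665 = 2255.5 m/s.
After the first burn: m = 519 × exp(−290/2255.5) = 519 × 0.87935 = 456.383 kg.
After the second burn: m = 456.383 × exp(−330/2255.5) = 456.383 × 0.86389 = 394.265 kg.
Second-burn propellant = 456.383 − 394.265 = 62.118 kg.

propellant for the second burn ≈ 62.1 kg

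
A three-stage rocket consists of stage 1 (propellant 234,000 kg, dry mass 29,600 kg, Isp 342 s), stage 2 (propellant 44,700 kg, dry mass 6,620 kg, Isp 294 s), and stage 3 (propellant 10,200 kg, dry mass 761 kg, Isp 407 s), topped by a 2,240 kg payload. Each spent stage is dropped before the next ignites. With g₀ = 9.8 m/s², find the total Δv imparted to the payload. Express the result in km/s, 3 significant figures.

Δv ≈ 13.5 km/s

Ignition mass of stage 1 = 234,000+29,600 + 44,700+6,620 + 10,200+761 + 2,240 = 328,121 kg.
Stage 1: m₀ = 328,121 kg, m_f = 328,121 − 234,000 = 94,121 kg; Δv = 342×9.8×ln(3.486) = 3351.6×1.2488 ≈ 4185 m/s.
Stage 2: m₀ = 64,521 kg, m_f = 64,521 − 44,700 = 19,821 kg; Δv = 294×9.8×ln(3.255) = 2881.2×1.1802 ≈ 3401 m/s.
Stage 3: m₀ = 13,201 kg, m_f = 13,201 − 10,200 = 3,001 kg; Δv = 407×9.8×ln(4.399) = 3988.6×1.4813 ≈ 5909 m/s.
Total Δv = 4185 + 3401 + 5909 = 13495 m/s.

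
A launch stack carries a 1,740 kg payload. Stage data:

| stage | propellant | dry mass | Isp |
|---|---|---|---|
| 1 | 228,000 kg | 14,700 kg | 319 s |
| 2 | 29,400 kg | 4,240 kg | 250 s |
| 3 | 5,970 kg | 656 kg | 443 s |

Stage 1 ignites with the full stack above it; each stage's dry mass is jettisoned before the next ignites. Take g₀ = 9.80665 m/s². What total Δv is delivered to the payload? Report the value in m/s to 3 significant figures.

Ignition mass of stage 1 = 228,000+14,700 + 29,400+4,240 + 5,970+656 + 1,740 = 284,706 kg.
Stage 1: m₀ = 284,706 kg, m_f = 284,706 − 228,000 = 56,706 kg; Δv = 319×9.80665×ln(5.021) = 3128.3×1.6136 ≈ 5048 m/s.
Stage 2: m₀ = 42,006 kg, m_f = 42,006 − 29,400 = 12,606 kg; Δv = 250×9.80665×ln(3.332) = 2451.7×1.2036 ≈ 2951 m/s.
Stage 3: m₀ = 8,366 kg, m_f = 8,366 − 5,970 = 2,396 kg; Δv = 443×9.80665×ln(3.492) = 4344.3×1.2504 ≈ 5432 m/s.
Total Δv = 5048 + 2951 + 5432 = 13431 m/s.

Δv ≈ 13400 m/s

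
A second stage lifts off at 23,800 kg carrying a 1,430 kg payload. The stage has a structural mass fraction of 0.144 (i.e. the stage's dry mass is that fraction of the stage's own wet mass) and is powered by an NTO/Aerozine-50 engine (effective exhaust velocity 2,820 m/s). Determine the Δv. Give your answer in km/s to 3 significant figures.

Stage wet mass = m₀ − payload = 23,800 − 1,430 = 22,370 kg.
Stage dry mass = ε × stage wet mass = 0.144 × 22,370 = 3,221.28 kg.
Burnout mass m_f = stage dry + payload = 3,221.28 + 1,430 = 4,651.28 kg.
Δv = v_e · ln(23,800/4,651.28) = 2820.0 × ln(5.117) = 2820.0 × 1.6325 ≈ 4604 m/s.

Δv ≈ 4.60 km/s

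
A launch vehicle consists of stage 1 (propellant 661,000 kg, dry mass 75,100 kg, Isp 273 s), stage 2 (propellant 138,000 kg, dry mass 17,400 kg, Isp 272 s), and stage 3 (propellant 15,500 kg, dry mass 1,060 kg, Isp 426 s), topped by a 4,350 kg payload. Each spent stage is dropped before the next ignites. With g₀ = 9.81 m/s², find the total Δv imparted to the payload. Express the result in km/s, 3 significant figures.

Δv ≈ 13.2 km/s

Ignition mass of stage 1 = 661,000+75,100 + 138,000+17,400 + 15,500+1,060 + 4,350 = 912,410 kg.
Stage 1: m₀ = 912,410 kg, m_f = 912,410 − 661,000 = 251,410 kg; Δv = 273×9.81×ln(3.629) = 2678.1×1.2890 ≈ 3452 m/s.
Stage 2: m₀ = 176,310 kg, m_f = 176,310 − 138,000 = 38,310 kg; Δv = 272×9.81×ln(4.602) = 2668.3×1.5265 ≈ 4073 m/s.
Stage 3: m₀ = 20,910 kg, m_f = 20,910 − 15,500 = 5,410 kg; Δv = 426×9.81×ln(3.865) = 4179.1×1.3520 ≈ 5650 m/s.
Total Δv = 3452 + 4073 + 5650 = 13175 m/s.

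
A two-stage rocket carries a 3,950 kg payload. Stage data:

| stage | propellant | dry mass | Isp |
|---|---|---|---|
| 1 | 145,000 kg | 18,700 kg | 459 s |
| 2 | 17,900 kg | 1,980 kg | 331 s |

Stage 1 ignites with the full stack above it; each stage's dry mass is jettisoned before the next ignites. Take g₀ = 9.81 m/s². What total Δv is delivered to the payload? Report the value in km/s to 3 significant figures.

Ignition mass of stage 1 = 145,000+18,700 + 17,900+1,980 + 3,950 = 187,530 kg.
Stage 1: m₀ = 187,530 kg, m_f = 187,530 − 145,000 = 42,530 kg; Δv = 459×9.81×ln(4.409) = 4502.8×1.4837 ≈ 6681 m/s.
Stage 2: m₀ = 23,830 kg, m_f = 23,830 − 17,900 = 5,930 kg; Δv = 331×9.81×ln(4.019) = 3247.1×1.3909 ≈ 4516 m/s.
Total Δv = 6681 + 4516 = 11197 m/s.

Δv ≈ 11.2 km/s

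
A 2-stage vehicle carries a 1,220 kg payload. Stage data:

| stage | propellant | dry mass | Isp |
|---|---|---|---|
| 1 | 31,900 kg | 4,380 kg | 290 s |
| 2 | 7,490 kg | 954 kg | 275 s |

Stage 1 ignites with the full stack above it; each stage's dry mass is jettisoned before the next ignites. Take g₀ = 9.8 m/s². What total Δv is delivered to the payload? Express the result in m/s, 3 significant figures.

Ignition mass of stage 1 = 31,900+4,380 + 7,490+954 + 1,220 = 45,944 kg.
Stage 1: m₀ = 45,944 kg, m_f = 45,944 − 31,900 = 14,044 kg; Δv = 290×9.8×ln(3.271) = 2842.0×1.1852 ≈ 3368 m/s.
Stage 2: m₀ = 9,664 kg, m_f = 9,664 − 7,490 = 2,174 kg; Δv = 275×9.8×ln(4.445) = 2695.0×1.4918 ≈ 4021 m/s.
Total Δv = 3368 + 4021 = 7389 m/s.

Δv ≈ 7390 m/s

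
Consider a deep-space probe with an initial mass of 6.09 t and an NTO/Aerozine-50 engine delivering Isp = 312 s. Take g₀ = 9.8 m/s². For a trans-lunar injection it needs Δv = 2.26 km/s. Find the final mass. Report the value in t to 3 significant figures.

v_e = Isp · g₀ = 312 × 9.8 = 3057.6 m/s.
Using Δv = v_e ln(m₀/m_f): m₀/m_f = exp(Δv / v_e) = exp(2260 / 3057.6) = exp(0.7391) = 2.0941.
m_f = m₀ / 2.0941 = 6.09 / 2.0941 = 2.90817 t.

final mass ≈ 2.91 t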